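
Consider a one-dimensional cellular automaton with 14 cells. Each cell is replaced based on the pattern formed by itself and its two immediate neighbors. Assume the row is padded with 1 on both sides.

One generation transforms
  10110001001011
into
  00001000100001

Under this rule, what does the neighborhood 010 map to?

At position 7 the neighborhood is 010; the next row has 0 there.

0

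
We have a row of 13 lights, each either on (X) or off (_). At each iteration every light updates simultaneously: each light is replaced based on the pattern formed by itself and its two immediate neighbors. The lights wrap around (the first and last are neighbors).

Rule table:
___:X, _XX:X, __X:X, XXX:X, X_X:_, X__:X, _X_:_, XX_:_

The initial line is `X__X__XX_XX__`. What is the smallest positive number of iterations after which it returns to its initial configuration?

_XX_XXX__X_XX
_X__XX_XX__X_
X_XXX__X_XX_X
__XX_XX__X__X
XXX__X_XX_XX_
XX_XX__X__X__
X__X_XX_XX_XX
_XX__X__X__XX
_X_XX_XX_XXX_
X__X__X__XX_X
_XX_XX_XXX__X
_X__X__XX_XX_
X_XX_XXX__X_X
__X__XX_XX__X
XX_XXX__X_XX_
X__XX_XX__X__
_XXX__X_XX_XX
_XX_XX__X__X_
XX__X_XX_XX_X
X_XX__X__X__X
__X_XX_XX_XXX
XX__X__X__XX_
X_XX_XX_XXX__
__X__X__XX_XX
XX_XX_XXX__X_
X__X__XX_XX__

26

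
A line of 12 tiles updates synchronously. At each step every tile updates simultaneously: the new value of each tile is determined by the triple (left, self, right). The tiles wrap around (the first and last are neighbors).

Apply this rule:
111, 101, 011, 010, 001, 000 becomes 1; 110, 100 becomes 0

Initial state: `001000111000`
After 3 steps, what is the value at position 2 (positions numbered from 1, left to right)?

0

step 1: 111011110011
step 2: 110111100111
step 3: 101111001111
position 2 holds 0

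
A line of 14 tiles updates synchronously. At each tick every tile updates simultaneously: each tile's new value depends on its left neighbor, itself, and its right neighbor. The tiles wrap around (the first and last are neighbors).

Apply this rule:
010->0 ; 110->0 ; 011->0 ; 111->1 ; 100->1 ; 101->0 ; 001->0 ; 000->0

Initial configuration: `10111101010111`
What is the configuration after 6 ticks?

00011000000011
10000100000000
01000010000000
00100001000000
00010000100000
00001000010000

00001000010000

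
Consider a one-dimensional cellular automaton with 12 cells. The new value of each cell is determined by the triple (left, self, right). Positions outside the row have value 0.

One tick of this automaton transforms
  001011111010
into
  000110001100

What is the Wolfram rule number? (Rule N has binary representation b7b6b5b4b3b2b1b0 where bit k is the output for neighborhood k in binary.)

position 5: 111 → 0  (bit 7 = 0)
position 8: 110 → 1  (bit 6 = 1)
position 3: 101 → 1  (bit 5 = 1)
position 11: 100 → 0  (bit 4 = 0)
position 4: 011 → 1  (bit 3 = 1)
position 2: 010 → 0  (bit 2 = 0)
position 1: 001 → 0  (bit 1 = 0)
position 0: 000 → 0  (bit 0 = 0)
bits b7..b0 = 01101000 = 104

104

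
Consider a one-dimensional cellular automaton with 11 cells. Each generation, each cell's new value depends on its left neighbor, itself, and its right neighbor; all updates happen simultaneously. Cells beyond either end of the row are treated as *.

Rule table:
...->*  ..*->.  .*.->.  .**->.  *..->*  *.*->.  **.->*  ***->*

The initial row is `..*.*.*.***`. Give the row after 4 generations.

generation 1: *........**
generation 2: ********..*
generation 3: *********..
generation 4: **********.

**********.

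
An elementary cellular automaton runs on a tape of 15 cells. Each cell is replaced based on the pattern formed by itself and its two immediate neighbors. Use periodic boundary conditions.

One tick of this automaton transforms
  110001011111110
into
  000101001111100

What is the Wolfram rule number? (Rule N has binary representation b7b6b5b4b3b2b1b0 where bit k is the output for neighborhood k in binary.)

position 8: 111 → 1  (bit 7 = 1)
position 1: 110 → 0  (bit 6 = 0)
position 6: 101 → 0  (bit 5 = 0)
position 2: 100 → 0  (bit 4 = 0)
position 0: 011 → 0  (bit 3 = 0)
position 5: 010 → 1  (bit 2 = 1)
position 4: 001 → 0  (bit 1 = 0)
position 3: 000 → 1  (bit 0 = 1)
bits b7..b0 = 10000101 = 133

133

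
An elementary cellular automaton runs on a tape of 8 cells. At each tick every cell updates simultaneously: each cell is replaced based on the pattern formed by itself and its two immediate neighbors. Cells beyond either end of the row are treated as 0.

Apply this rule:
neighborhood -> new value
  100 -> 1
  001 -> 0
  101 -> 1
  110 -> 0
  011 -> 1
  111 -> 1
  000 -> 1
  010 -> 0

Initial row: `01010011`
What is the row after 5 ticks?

10010010

00101010
10010101
01001010
00100101
10010010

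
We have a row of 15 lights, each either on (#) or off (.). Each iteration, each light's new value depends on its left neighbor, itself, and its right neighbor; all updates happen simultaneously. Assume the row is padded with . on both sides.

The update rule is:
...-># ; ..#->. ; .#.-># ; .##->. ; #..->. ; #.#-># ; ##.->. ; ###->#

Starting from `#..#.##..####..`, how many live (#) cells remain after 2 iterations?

iteration 1: #..##.....##..#
iteration 2: #.....###.....#
count of #: 5

5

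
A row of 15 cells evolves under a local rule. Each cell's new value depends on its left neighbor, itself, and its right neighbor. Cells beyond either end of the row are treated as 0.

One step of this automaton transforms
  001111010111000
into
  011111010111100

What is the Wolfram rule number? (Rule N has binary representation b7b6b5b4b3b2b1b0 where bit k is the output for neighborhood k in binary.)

222

position 3: 111 → 1  (bit 7 = 1)
position 5: 110 → 1  (bit 6 = 1)
position 6: 101 → 0  (bit 5 = 0)
position 12: 100 → 1  (bit 4 = 1)
position 2: 011 → 1  (bit 3 = 1)
position 7: 010 → 1  (bit 2 = 1)
position 1: 001 → 1  (bit 1 = 1)
position 0: 000 → 0  (bit 0 = 0)
bits b7..b0 = 11011110 = 222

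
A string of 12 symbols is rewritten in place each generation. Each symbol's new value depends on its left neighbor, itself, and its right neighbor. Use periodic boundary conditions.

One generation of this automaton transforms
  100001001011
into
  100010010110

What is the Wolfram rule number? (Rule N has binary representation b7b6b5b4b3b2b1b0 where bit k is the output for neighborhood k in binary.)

106

position 11: 111 → 0  (bit 7 = 0)
position 0: 110 → 1  (bit 6 = 1)
position 9: 101 → 1  (bit 5 = 1)
position 1: 100 → 0  (bit 4 = 0)
position 10: 011 → 1  (bit 3 = 1)
position 5: 010 → 0  (bit 2 = 0)
position 4: 001 → 1  (bit 1 = 1)
position 2: 000 → 0  (bit 0 = 0)
bits b7..b0 = 01101010 = 106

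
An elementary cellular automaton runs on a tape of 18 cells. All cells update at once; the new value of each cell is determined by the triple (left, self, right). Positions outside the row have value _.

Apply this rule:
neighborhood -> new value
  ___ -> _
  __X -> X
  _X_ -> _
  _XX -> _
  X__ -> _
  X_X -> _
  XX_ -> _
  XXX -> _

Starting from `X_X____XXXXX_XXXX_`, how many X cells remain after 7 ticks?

1

______X___________
_____X____________
____X_____________
___X______________
__X_______________
_X________________
X_________________
count of X: 1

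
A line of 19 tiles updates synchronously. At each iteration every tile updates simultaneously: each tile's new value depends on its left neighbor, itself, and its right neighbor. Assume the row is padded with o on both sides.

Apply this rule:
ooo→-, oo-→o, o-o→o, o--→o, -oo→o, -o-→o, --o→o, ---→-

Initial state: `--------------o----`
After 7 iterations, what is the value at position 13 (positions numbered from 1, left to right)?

o

iteration 1: o------------ooo--o
iteration 2: oo----------oo-oooo
iteration 3: -oo--------ooooo---
iteration 4: oooo------oo---oo-o
iteration 5: ---oo----oooo-ooooo
iteration 6: o-oooo--oo--ooo----
iteration 7: ooo--oooooooo-oo--o
position 13 holds o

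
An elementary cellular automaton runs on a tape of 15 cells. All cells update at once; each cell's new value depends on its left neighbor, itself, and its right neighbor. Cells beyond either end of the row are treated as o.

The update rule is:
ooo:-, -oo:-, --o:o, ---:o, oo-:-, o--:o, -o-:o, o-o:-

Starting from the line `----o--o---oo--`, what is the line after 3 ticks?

ooooooooooo--oo
-----------oo--
ooooooooooo--oo

ooooooooooo--oo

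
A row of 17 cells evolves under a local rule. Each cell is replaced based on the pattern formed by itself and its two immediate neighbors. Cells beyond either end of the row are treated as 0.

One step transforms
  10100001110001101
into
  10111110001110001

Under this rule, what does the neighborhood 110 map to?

0

At position 9 the neighborhood is 110; the next row has 0 there.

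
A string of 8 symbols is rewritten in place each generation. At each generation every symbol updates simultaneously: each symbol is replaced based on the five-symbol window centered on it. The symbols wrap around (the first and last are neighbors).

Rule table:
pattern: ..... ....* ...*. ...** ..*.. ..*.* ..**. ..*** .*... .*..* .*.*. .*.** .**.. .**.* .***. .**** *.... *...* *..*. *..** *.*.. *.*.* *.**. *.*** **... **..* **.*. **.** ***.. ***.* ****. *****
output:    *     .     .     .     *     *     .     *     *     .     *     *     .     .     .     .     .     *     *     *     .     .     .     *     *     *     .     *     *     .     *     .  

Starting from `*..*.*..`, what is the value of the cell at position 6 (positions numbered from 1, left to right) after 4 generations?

*

generation 1: *.***..*
generation 2: .**.***.
generation 3: *..**.**
generation 4: ***..**.
position 6 holds *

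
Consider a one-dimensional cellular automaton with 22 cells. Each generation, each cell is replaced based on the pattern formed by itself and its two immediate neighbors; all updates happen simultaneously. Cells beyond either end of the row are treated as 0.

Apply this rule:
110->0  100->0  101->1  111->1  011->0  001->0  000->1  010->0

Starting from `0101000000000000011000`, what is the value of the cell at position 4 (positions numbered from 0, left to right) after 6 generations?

0010011111111111000011
1000001111111110011000
0011100111111100000011
1001000011111001111000
0000011001110000110011
1111000000100110000000
position 4 holds 0

0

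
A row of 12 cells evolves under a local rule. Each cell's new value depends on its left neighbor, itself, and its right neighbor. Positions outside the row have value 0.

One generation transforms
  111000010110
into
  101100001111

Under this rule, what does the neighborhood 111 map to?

At position 1 the neighborhood is 111; the next row has 0 there.

0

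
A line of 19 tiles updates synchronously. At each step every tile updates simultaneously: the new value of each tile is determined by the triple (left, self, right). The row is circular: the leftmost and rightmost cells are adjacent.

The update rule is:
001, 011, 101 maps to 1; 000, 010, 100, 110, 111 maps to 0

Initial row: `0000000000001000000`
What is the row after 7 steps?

0000010000000000000

0000000000010000000
0000000000100000000
0000000001000000000
0000000010000000000
0000000100000000000
0000001000000000000
0000010000000000000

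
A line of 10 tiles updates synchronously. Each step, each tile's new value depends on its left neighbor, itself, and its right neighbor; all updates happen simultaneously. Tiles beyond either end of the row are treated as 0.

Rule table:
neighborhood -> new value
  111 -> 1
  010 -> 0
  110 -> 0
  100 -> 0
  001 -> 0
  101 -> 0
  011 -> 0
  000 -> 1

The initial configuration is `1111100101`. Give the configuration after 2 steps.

0010011111

0111000000
0010011111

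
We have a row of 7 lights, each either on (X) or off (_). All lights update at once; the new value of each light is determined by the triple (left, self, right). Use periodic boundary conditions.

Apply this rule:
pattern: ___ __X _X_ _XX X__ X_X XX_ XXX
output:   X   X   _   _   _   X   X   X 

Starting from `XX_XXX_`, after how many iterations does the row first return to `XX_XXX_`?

iteration 1: _XX_XXX
iteration 2: X_XX_XX
iteration 3: XX_XX_X
iteration 4: XXX_XX_
iteration 5: _XXX_XX
iteration 6: X_XXX_X
iteration 7: XX_XXX_

7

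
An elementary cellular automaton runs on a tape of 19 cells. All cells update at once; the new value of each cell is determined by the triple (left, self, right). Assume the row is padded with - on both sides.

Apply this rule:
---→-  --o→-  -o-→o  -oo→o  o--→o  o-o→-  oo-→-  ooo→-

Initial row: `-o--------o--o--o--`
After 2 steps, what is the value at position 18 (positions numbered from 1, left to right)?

-

-oo-------oo-oo-oo-
-o-o------o--o--o-o
position 18 holds -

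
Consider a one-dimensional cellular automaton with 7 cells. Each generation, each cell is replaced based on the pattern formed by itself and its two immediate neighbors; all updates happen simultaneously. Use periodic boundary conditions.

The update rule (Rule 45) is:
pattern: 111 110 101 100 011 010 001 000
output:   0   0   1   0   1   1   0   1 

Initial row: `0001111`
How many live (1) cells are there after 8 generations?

4

0101000
0111011
1100110
1000101
0010111
0011100
1010001
0110101
count of 1: 4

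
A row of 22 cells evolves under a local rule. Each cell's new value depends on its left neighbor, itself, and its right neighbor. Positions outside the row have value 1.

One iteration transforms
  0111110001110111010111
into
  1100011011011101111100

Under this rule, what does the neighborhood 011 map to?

At position 1 the neighborhood is 011; the next row has 1 there.

1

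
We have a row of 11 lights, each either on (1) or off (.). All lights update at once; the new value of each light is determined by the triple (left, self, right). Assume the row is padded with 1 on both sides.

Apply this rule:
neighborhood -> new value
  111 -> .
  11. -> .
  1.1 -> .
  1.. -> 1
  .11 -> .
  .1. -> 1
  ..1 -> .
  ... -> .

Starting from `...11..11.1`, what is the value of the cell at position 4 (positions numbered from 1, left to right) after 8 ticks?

1

1....1.....
.1...11....
.11....1...
...1...11..
1..11....1.
.1...1...1.
.11..11..1.
...1...1.1.
position 4 holds 1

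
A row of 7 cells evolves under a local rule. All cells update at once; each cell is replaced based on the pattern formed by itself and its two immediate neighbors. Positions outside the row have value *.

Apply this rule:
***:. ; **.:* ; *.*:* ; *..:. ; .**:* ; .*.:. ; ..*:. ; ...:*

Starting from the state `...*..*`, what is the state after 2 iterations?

iteration 1: .*....*
iteration 2: *..**.*

*..**.*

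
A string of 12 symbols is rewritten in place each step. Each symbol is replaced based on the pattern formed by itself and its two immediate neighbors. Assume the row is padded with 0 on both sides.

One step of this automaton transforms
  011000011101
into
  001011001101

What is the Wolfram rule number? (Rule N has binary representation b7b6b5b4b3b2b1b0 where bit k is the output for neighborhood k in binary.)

197

position 8: 111 → 1  (bit 7 = 1)
position 2: 110 → 1  (bit 6 = 1)
position 10: 101 → 0  (bit 5 = 0)
position 3: 100 → 0  (bit 4 = 0)
position 1: 011 → 0  (bit 3 = 0)
position 11: 010 → 1  (bit 2 = 1)
position 0: 001 → 0  (bit 1 = 0)
position 4: 000 → 1  (bit 0 = 1)
bits b7..b0 = 11000101 = 197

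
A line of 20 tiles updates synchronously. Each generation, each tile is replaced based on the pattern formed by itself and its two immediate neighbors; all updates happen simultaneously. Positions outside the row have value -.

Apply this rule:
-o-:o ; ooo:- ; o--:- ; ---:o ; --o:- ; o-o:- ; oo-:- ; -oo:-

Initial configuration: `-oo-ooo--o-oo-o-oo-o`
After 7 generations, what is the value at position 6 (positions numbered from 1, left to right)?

-

---------o----o----o
oooooooo-o-oo-o-oo-o
---------o----o----o  (repeats generation 1; period 2)
generation 7: ---------o----o----o
position 6 holds -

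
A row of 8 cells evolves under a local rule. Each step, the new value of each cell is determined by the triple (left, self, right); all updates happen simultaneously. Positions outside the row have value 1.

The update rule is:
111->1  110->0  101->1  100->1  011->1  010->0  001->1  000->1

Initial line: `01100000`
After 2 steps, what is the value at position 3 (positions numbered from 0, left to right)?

11011111
10111111
position 3 holds 1

1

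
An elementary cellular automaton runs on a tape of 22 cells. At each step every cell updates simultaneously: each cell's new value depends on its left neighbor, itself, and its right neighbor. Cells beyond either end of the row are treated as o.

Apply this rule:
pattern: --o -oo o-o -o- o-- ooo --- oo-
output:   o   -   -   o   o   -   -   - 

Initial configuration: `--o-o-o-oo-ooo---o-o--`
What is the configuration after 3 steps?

o--oo---o---o--o-----o

ooo-o-o-------o-oo-ooo
----o-oo-----oo-------
o--oo---o---o--o-----o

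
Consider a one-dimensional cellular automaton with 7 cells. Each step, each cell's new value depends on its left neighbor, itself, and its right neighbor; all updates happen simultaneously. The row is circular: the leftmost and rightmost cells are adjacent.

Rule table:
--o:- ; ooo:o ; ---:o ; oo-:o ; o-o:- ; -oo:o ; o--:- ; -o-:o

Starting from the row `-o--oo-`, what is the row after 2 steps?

step 1: -o--oo-  (fixed point — unchanged through step 2)

-o--oo-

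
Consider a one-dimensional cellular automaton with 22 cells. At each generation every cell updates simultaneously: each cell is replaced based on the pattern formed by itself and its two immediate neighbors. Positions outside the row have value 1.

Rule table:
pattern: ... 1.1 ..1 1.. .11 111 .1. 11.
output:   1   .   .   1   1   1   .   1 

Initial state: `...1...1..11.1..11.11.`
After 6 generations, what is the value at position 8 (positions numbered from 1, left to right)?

1

11..11..1.11..1.11.11.
111.111...111...11.11.
111.11111.11111.11.11.
111.11111.11111.11.11.  (fixed point — unchanged through generation 6)
position 8 holds 1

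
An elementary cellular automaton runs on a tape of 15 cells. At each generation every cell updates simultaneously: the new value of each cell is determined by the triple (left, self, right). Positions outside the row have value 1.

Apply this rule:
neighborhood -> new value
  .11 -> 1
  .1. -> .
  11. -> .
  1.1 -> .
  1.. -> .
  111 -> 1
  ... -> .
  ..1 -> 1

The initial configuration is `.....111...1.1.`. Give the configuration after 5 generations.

.11...1....1111

generation 1: ....111...1....
generation 2: ...111...1....1
generation 3: ..111...1....11
generation 4: .111...1....111
generation 5: .11...1....1111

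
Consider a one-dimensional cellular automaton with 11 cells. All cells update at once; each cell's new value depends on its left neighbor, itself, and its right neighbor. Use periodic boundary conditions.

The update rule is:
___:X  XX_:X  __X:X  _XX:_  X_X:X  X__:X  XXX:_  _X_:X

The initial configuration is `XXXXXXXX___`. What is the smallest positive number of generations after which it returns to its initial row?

generation 1: _______XXXX
generation 2: XXXXXXX___X
generation 3: ______XXXX_
generation 4: XXXXXX___XX
generation 5: _____XXXX__
generation 6: XXXXX___XXX
generation 7: ____XXXX___
generation 8: XXXX___XXXX
generation 9: ___XXXX____
generation 10: XXX___XXXXX
generation 11: __XXXX_____
generation 12: XX___XXXXXX
generation 13: _XXXX______
generation 14: X___XXXXXXX
generation 15: XXXX_______
generation 16: ___XXXXXXXX
generation 17: XXX_______X
generation 18: __XXXXXXXX_
generation 19: XX_______XX
generation 20: _XXXXXXXX__
generation 21: X_______XXX
generation 22: XXXXXXXX___

22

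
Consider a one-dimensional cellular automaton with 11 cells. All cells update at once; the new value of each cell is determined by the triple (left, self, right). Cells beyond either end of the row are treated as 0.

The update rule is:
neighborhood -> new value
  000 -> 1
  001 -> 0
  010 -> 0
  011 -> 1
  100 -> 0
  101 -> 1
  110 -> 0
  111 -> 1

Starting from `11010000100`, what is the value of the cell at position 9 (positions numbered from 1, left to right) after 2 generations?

10100110001
01000100100
position 9 holds 1

1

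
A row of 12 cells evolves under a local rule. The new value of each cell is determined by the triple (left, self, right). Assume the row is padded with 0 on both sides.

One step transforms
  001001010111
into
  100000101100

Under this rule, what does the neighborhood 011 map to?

At position 9 the neighborhood is 011; the next row has 1 there.

1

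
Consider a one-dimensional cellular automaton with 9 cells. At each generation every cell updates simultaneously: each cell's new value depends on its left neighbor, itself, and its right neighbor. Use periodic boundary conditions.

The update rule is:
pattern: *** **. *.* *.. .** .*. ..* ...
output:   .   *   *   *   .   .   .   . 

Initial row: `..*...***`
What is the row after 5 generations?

*..*....*
**..*....
.**..*...
..**..*..
...**..*.

...**..*.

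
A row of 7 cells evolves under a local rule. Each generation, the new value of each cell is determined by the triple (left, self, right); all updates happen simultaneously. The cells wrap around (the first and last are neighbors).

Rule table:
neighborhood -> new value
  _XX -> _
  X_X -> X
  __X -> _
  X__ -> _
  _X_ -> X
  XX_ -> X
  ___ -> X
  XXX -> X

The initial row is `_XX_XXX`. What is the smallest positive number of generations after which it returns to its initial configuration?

X_XX_XX
XX_XX_X
XXX_XX_
_XXX_XX
X_XXX_X
XX_XXX_
_XX_XXX

7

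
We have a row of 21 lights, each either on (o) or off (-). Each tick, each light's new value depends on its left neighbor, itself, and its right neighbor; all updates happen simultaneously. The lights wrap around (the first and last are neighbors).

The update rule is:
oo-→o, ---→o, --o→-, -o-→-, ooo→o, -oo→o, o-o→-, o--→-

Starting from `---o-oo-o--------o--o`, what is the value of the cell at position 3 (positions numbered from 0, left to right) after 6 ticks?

-o---oo---oooooo-----
---o-oo-o-oooooo-oooo
-o---oo---oooooo-oooo
---o-oo-o-oooooo-oooo  (repeats tick 2; period 2)
tick 6: ---o-oo-o-oooooo-oooo
position 3 holds o

o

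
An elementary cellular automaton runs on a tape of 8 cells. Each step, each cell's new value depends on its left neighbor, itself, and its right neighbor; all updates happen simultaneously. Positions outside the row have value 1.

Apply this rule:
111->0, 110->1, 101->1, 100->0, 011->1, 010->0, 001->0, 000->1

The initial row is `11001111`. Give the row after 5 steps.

00110001

step 1: 01001000
step 2: 10000010
step 3: 10111001
step 4: 11101001
step 5: 00110001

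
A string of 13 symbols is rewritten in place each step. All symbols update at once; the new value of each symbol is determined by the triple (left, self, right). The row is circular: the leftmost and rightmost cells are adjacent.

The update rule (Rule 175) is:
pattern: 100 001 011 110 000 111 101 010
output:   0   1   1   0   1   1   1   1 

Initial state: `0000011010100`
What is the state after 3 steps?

1111011110111

step 1: 1111110111101
step 2: 1111101111011
step 3: 1111011110111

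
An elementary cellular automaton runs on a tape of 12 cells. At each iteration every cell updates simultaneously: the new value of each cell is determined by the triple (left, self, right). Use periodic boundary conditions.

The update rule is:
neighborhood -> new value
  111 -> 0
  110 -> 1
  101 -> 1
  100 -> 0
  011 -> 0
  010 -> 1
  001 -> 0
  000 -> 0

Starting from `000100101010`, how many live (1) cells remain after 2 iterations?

2

000100111110
000100000010
count of 1: 2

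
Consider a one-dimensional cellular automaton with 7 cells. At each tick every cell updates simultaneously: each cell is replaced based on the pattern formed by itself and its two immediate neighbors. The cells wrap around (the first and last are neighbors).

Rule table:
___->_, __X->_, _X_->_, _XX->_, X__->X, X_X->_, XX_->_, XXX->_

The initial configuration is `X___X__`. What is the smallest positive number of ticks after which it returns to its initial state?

_X___X_
__X___X
X__X___
_X__X__
__X__X_
___X__X
X___X__

7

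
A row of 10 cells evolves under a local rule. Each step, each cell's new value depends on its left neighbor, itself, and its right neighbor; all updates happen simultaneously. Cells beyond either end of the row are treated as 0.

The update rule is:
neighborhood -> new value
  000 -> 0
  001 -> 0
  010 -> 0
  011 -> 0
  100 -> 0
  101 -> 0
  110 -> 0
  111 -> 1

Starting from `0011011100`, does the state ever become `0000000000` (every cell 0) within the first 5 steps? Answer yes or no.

yes

0000001000
0000000000
all cells are 0 at step 2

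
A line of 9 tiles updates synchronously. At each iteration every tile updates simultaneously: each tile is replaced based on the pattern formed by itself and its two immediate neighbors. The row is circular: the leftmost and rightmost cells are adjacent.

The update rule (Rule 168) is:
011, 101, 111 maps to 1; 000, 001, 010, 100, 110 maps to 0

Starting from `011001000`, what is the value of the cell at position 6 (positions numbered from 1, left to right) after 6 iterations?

0

010000000
000000000
000000000  (fixed point — unchanged through iteration 6)
position 6 holds 0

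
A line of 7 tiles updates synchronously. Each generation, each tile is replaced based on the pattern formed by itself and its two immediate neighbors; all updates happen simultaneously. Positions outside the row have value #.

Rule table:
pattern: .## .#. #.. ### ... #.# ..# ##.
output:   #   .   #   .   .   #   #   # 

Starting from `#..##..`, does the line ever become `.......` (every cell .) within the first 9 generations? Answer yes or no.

yes

#######
.......
all cells are . at generation 2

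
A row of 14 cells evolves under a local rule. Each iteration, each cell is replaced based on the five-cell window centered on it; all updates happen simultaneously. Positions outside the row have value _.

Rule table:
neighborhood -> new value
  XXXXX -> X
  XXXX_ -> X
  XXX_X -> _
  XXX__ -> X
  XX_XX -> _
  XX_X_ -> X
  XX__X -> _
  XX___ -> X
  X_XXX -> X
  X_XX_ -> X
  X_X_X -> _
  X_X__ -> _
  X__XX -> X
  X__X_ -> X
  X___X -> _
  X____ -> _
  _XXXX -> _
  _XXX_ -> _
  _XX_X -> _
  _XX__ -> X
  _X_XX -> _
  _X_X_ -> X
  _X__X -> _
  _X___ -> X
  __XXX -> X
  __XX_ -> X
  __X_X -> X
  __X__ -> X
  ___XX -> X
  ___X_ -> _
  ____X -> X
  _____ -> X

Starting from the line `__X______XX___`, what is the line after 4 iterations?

XX_XX_X_X_X_X_

X_XX_XXXXXXX_X
X_X__X_XXXX_X_
XX__XX_X_X_X_X
XX_XX_X_X_X_X_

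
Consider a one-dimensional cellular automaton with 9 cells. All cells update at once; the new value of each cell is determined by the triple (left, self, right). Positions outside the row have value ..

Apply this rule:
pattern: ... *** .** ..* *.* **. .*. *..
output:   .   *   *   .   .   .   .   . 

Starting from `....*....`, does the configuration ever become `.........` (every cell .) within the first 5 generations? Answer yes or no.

yes

.........
all cells are . at generation 1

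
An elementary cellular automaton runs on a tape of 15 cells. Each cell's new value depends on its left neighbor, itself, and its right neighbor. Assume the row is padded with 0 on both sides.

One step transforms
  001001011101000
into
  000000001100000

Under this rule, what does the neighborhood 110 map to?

1

At position 9 the neighborhood is 110; the next row has 1 there.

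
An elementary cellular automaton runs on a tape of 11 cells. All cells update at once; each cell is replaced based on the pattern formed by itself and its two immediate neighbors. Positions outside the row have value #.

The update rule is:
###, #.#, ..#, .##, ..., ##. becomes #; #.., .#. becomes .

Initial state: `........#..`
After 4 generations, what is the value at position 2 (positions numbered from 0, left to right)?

.#######..#
########.##
###########
###########
position 2 holds #

#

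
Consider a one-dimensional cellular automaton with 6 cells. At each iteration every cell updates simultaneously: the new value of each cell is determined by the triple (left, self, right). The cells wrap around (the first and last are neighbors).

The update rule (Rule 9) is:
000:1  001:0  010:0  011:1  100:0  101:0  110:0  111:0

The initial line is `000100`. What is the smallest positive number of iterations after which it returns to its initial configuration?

iteration 1: 110001
iteration 2: 000101
iteration 3: 010000
iteration 4: 000111
iteration 5: 010100
iteration 6: 000001
iteration 7: 011100
iteration 8: 010001
iteration 9: 000100

9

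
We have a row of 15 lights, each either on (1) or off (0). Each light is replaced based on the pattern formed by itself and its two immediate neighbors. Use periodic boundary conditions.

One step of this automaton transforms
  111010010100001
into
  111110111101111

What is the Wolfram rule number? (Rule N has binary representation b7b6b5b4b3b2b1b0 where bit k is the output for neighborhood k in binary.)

position 0: 111 → 1  (bit 7 = 1)
position 2: 110 → 1  (bit 6 = 1)
position 3: 101 → 1  (bit 5 = 1)
position 5: 100 → 0  (bit 4 = 0)
position 14: 011 → 1  (bit 3 = 1)
position 4: 010 → 1  (bit 2 = 1)
position 6: 001 → 1  (bit 1 = 1)
position 11: 000 → 1  (bit 0 = 1)
bits b7..b0 = 11101111 = 239

239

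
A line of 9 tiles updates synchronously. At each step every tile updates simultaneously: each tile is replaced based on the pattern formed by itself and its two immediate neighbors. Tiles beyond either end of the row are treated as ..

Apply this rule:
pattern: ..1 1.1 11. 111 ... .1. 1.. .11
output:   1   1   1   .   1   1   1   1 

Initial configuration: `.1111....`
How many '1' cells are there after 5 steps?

11..11111
11111...1
1...11111
11111...1  (repeats step 2; period 2)
step 5: 1...11111
count of 1: 6

6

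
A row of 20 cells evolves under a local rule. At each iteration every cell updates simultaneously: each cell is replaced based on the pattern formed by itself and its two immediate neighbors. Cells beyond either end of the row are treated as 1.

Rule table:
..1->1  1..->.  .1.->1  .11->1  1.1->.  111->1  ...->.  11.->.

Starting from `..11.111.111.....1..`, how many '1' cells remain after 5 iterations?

10

.11..11..11.....11.1
.1..11..11.....11..1
.1.11..11.....11..11
.1.1..11.....11..111
.1.1.11.....11..1111
count of 1: 10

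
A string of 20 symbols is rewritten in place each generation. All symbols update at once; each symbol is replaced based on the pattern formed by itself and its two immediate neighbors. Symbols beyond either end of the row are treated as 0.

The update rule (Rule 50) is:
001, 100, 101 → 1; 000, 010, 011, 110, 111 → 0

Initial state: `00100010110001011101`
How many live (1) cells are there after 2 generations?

generation 1: 01010101001010100010
generation 2: 10101010110101010101
count of 1: 11

11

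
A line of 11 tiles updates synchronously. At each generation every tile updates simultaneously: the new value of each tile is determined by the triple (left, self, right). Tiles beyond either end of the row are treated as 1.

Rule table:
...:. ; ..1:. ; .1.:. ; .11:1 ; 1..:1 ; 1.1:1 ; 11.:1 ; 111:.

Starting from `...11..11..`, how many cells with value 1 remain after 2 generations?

1..111.111.
11.1.111.11
count of 1: 8

8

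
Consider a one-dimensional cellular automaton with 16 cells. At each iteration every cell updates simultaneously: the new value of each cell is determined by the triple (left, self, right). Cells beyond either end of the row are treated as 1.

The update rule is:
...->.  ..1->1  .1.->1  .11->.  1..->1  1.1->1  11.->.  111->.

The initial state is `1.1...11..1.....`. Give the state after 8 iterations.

111.......1.1...

.111.1..1111...1
1...1111....1.1.
.1.1....1..11111
11111..1111.....
.....11....1...1
1...1..1..111.1.
.1.1111111...111
111.......1.1...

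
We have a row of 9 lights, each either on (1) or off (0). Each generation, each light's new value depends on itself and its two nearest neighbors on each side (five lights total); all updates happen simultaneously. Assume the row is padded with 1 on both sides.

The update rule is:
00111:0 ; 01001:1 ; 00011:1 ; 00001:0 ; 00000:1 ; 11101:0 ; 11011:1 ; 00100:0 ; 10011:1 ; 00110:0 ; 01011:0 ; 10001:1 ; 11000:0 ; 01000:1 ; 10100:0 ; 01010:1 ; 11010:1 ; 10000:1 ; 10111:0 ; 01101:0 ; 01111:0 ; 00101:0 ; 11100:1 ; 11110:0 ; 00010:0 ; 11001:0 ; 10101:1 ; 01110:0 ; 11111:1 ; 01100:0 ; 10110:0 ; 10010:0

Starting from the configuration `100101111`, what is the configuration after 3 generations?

010001011

generation 1: 100000011
generation 2: 101110100
generation 3: 010001011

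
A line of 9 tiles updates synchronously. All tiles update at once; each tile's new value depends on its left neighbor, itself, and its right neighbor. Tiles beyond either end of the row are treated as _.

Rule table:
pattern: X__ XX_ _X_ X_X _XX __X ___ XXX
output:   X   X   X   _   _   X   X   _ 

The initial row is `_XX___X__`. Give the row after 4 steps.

________X

step 1: X_XXXXXXX
step 2: X_______X
step 3: XXXXXXXXX
step 4: ________X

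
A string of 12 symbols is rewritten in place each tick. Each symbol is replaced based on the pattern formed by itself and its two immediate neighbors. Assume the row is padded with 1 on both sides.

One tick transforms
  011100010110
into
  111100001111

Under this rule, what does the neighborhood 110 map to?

At position 3 the neighborhood is 110; the next row has 1 there.

1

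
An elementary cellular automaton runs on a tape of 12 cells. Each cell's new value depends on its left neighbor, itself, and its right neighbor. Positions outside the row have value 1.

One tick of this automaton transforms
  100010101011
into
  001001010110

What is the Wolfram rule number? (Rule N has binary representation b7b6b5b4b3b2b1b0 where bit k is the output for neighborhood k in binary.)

41

position 11: 111 → 0  (bit 7 = 0)
position 0: 110 → 0  (bit 6 = 0)
position 5: 101 → 1  (bit 5 = 1)
position 1: 100 → 0  (bit 4 = 0)
position 10: 011 → 1  (bit 3 = 1)
position 4: 010 → 0  (bit 2 = 0)
position 3: 001 → 0  (bit 1 = 0)
position 2: 000 → 1  (bit 0 = 1)
bits b7..b0 = 00101001 = 41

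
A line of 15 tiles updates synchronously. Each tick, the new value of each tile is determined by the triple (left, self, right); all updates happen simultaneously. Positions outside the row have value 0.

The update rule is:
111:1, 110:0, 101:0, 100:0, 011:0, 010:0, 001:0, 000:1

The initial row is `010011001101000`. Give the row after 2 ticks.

000000000000011
111111111111000

111111111111000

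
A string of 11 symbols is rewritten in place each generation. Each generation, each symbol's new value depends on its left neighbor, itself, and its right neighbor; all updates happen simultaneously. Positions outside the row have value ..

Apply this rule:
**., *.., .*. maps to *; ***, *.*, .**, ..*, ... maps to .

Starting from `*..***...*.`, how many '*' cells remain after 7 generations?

**...**..**
.**...**..*
..**...**.*
...**...*.*
....**..*.*
.....**.*.*
......*.*.*
count of *: 3

3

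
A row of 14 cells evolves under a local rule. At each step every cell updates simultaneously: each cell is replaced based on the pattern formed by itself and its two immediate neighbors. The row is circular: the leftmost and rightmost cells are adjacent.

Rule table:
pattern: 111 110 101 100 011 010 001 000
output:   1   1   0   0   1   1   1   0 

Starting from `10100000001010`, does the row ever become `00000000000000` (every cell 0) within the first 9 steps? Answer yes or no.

no

step 1: 10100000011010
step 2: 10100000111010
step 3: 10100001111010
step 4: 10100011111010
step 5: 10100111111010
step 6: 10101111111010
step 7: 10101111111010  (fixed point — unchanged through step 9)
step 9 is 10101111111010, still not uniform 0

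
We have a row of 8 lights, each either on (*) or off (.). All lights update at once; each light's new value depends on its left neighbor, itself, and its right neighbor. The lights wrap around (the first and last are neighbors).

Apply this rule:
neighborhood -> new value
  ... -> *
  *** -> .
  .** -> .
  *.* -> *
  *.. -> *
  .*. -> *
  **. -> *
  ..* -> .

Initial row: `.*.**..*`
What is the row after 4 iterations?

***.**.*
..**.**.
*..**.**
**..**..

**..**..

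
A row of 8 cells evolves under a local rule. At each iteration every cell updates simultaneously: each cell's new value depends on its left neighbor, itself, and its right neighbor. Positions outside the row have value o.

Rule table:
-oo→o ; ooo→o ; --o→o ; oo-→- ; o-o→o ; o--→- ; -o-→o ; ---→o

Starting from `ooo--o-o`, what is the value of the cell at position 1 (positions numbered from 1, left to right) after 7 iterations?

oo--oooo
o--ooooo
--oooooo
-ooooooo
oooooooo
oooooooo  (fixed point — unchanged through iteration 7)
position 1 holds o

o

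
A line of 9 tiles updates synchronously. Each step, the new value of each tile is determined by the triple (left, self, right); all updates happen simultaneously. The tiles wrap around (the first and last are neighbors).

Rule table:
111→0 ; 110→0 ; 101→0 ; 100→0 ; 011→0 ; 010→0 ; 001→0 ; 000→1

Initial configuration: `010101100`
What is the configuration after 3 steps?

step 1: 000000001
step 2: 011111100
step 3: 000000001

000000001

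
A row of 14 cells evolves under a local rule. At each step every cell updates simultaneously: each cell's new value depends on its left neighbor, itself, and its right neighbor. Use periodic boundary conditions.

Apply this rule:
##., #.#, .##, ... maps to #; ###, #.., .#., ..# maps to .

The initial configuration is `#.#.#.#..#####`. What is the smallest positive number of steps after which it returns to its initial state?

step 1: ##.#.#...#....
step 2: ###.#..#...##.
step 3: #.##.....#.###
step 4: ####.###..##..
step 5: #..###.#..##..
step 6: ...#.##...##..
step 7: ##..###.#.##.#
step 8: .#..#.##.#####
step 9: #....#####...#
step 10: #.##.#...#.#.#
step 11: #####..#..#.##
step 12: ....#......##.
step 13: ###...####.##.
step 14: #.#.#.#..#####

14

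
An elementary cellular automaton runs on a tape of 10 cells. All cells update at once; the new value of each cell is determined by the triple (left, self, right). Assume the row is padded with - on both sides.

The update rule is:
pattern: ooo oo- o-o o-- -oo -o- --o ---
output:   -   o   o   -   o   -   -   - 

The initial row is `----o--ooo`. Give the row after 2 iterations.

--------o-

-------o-o
--------o-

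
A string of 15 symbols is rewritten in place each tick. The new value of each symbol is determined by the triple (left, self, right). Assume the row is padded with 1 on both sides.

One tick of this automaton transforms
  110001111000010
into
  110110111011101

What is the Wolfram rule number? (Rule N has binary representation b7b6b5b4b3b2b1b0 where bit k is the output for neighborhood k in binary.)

227

position 0: 111 → 1  (bit 7 = 1)
position 1: 110 → 1  (bit 6 = 1)
position 14: 101 → 1  (bit 5 = 1)
position 2: 100 → 0  (bit 4 = 0)
position 5: 011 → 0  (bit 3 = 0)
position 13: 010 → 0  (bit 2 = 0)
position 4: 001 → 1  (bit 1 = 1)
position 3: 000 → 1  (bit 0 = 1)
bits b7..b0 = 11100011 = 227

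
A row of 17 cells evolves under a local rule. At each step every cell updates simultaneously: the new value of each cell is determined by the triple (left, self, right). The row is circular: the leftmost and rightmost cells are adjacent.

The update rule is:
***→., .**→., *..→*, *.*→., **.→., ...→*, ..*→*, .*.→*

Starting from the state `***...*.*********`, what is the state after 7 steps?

...****..........

...****..........
***....**********
...****..........  (repeats step 1; period 2)
step 7: ...****..........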